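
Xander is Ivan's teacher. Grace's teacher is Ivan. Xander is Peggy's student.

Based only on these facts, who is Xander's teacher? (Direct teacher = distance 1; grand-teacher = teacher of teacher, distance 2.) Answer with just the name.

Answer: Peggy

Derivation:
Reconstructing the teacher chain from the given facts:
  Peggy -> Xander -> Ivan -> Grace
(each arrow means 'teacher of the next')
Positions in the chain (0 = top):
  position of Peggy: 0
  position of Xander: 1
  position of Ivan: 2
  position of Grace: 3

Xander is at position 1; the teacher is 1 step up the chain, i.e. position 0: Peggy.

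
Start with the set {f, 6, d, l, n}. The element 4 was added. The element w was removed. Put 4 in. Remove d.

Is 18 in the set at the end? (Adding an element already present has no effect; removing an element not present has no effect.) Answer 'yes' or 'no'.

Answer: no

Derivation:
Tracking the set through each operation:
Start: {6, d, f, l, n}
Event 1 (add 4): added. Set: {4, 6, d, f, l, n}
Event 2 (remove w): not present, no change. Set: {4, 6, d, f, l, n}
Event 3 (add 4): already present, no change. Set: {4, 6, d, f, l, n}
Event 4 (remove d): removed. Set: {4, 6, f, l, n}

Final set: {4, 6, f, l, n} (size 5)
18 is NOT in the final set.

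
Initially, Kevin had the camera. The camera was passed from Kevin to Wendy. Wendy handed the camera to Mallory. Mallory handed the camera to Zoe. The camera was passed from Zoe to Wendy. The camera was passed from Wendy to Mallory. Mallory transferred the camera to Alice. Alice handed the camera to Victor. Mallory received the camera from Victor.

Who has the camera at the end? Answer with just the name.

Tracking the camera through each event:
Start: Kevin has the camera.
After event 1: Wendy has the camera.
After event 2: Mallory has the camera.
After event 3: Zoe has the camera.
After event 4: Wendy has the camera.
After event 5: Mallory has the camera.
After event 6: Alice has the camera.
After event 7: Victor has the camera.
After event 8: Mallory has the camera.

Answer: Mallory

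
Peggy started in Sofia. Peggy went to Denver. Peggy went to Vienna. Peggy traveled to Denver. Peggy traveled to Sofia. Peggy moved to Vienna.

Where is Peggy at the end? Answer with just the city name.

Tracking Peggy's location:
Start: Peggy is in Sofia.
After move 1: Sofia -> Denver. Peggy is in Denver.
After move 2: Denver -> Vienna. Peggy is in Vienna.
After move 3: Vienna -> Denver. Peggy is in Denver.
After move 4: Denver -> Sofia. Peggy is in Sofia.
After move 5: Sofia -> Vienna. Peggy is in Vienna.

Answer: Vienna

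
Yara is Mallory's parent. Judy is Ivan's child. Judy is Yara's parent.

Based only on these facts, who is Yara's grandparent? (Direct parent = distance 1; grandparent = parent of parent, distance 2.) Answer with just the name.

Reconstructing the parent chain from the given facts:
  Ivan -> Judy -> Yara -> Mallory
(each arrow means 'parent of the next')
Positions in the chain (0 = top):
  position of Ivan: 0
  position of Judy: 1
  position of Yara: 2
  position of Mallory: 3

Yara is at position 2; the grandparent is 2 steps up the chain, i.e. position 0: Ivan.

Answer: Ivan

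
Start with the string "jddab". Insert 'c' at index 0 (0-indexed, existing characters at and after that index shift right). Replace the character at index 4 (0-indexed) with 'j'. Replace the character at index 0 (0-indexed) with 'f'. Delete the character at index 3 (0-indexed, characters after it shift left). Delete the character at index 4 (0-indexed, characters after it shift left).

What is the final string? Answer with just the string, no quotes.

Applying each edit step by step:
Start: "jddab"
Op 1 (insert 'c' at idx 0): "jddab" -> "cjddab"
Op 2 (replace idx 4: 'a' -> 'j'): "cjddab" -> "cjddjb"
Op 3 (replace idx 0: 'c' -> 'f'): "cjddjb" -> "fjddjb"
Op 4 (delete idx 3 = 'd'): "fjddjb" -> "fjdjb"
Op 5 (delete idx 4 = 'b'): "fjdjb" -> "fjdj"

Answer: fjdj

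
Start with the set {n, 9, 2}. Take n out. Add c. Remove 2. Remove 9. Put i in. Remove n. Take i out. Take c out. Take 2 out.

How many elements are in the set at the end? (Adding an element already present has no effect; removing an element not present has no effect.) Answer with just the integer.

Tracking the set through each operation:
Start: {2, 9, n}
Event 1 (remove n): removed. Set: {2, 9}
Event 2 (add c): added. Set: {2, 9, c}
Event 3 (remove 2): removed. Set: {9, c}
Event 4 (remove 9): removed. Set: {c}
Event 5 (add i): added. Set: {c, i}
Event 6 (remove n): not present, no change. Set: {c, i}
Event 7 (remove i): removed. Set: {c}
Event 8 (remove c): removed. Set: {}
Event 9 (remove 2): not present, no change. Set: {}

Final set: {} (size 0)

Answer: 0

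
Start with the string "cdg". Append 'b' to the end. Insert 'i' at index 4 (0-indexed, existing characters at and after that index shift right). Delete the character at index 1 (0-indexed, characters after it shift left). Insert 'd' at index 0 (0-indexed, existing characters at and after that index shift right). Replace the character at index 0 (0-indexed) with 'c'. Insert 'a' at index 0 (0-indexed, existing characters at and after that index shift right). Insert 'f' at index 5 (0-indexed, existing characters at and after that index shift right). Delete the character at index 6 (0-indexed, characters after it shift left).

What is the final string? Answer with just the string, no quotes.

Answer: accgbf

Derivation:
Applying each edit step by step:
Start: "cdg"
Op 1 (append 'b'): "cdg" -> "cdgb"
Op 2 (insert 'i' at idx 4): "cdgb" -> "cdgbi"
Op 3 (delete idx 1 = 'd'): "cdgbi" -> "cgbi"
Op 4 (insert 'd' at idx 0): "cgbi" -> "dcgbi"
Op 5 (replace idx 0: 'd' -> 'c'): "dcgbi" -> "ccgbi"
Op 6 (insert 'a' at idx 0): "ccgbi" -> "accgbi"
Op 7 (insert 'f' at idx 5): "accgbi" -> "accgbfi"
Op 8 (delete idx 6 = 'i'): "accgbfi" -> "accgbf"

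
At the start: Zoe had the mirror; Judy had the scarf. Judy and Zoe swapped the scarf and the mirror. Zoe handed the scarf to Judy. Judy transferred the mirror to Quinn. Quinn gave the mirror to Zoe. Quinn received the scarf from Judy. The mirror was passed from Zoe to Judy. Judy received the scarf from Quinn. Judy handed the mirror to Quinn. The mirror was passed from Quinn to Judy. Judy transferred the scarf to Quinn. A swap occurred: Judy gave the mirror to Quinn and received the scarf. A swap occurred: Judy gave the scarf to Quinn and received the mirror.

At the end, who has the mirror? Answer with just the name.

Tracking all object holders:
Start: mirror:Zoe, scarf:Judy
Event 1 (swap scarf<->mirror: now scarf:Zoe, mirror:Judy). State: mirror:Judy, scarf:Zoe
Event 2 (give scarf: Zoe -> Judy). State: mirror:Judy, scarf:Judy
Event 3 (give mirror: Judy -> Quinn). State: mirror:Quinn, scarf:Judy
Event 4 (give mirror: Quinn -> Zoe). State: mirror:Zoe, scarf:Judy
Event 5 (give scarf: Judy -> Quinn). State: mirror:Zoe, scarf:Quinn
Event 6 (give mirror: Zoe -> Judy). State: mirror:Judy, scarf:Quinn
Event 7 (give scarf: Quinn -> Judy). State: mirror:Judy, scarf:Judy
Event 8 (give mirror: Judy -> Quinn). State: mirror:Quinn, scarf:Judy
Event 9 (give mirror: Quinn -> Judy). State: mirror:Judy, scarf:Judy
Event 10 (give scarf: Judy -> Quinn). State: mirror:Judy, scarf:Quinn
Event 11 (swap mirror<->scarf: now mirror:Quinn, scarf:Judy). State: mirror:Quinn, scarf:Judy
Event 12 (swap scarf<->mirror: now scarf:Quinn, mirror:Judy). State: mirror:Judy, scarf:Quinn

Final state: mirror:Judy, scarf:Quinn
The mirror is held by Judy.

Answer: Judy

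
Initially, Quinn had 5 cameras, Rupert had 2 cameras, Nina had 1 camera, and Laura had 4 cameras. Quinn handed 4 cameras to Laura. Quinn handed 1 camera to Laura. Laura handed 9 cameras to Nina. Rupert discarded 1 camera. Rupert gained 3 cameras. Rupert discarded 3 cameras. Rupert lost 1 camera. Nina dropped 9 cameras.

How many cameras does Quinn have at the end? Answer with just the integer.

Answer: 0

Derivation:
Tracking counts step by step:
Start: Quinn=5, Rupert=2, Nina=1, Laura=4
Event 1 (Quinn -> Laura, 4): Quinn: 5 -> 1, Laura: 4 -> 8. State: Quinn=1, Rupert=2, Nina=1, Laura=8
Event 2 (Quinn -> Laura, 1): Quinn: 1 -> 0, Laura: 8 -> 9. State: Quinn=0, Rupert=2, Nina=1, Laura=9
Event 3 (Laura -> Nina, 9): Laura: 9 -> 0, Nina: 1 -> 10. State: Quinn=0, Rupert=2, Nina=10, Laura=0
Event 4 (Rupert -1): Rupert: 2 -> 1. State: Quinn=0, Rupert=1, Nina=10, Laura=0
Event 5 (Rupert +3): Rupert: 1 -> 4. State: Quinn=0, Rupert=4, Nina=10, Laura=0
Event 6 (Rupert -3): Rupert: 4 -> 1. State: Quinn=0, Rupert=1, Nina=10, Laura=0
Event 7 (Rupert -1): Rupert: 1 -> 0. State: Quinn=0, Rupert=0, Nina=10, Laura=0
Event 8 (Nina -9): Nina: 10 -> 1. State: Quinn=0, Rupert=0, Nina=1, Laura=0

Quinn's final count: 0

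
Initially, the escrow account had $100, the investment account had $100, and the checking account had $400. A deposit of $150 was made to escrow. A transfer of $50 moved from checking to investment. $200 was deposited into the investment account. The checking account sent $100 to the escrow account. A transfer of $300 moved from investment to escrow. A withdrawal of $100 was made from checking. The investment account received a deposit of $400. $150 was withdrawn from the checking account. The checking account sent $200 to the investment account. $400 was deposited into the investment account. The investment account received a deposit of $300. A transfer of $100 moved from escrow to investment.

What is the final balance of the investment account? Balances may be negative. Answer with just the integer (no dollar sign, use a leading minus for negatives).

Tracking account balances step by step:
Start: escrow=100, investment=100, checking=400
Event 1 (deposit 150 to escrow): escrow: 100 + 150 = 250. Balances: escrow=250, investment=100, checking=400
Event 2 (transfer 50 checking -> investment): checking: 400 - 50 = 350, investment: 100 + 50 = 150. Balances: escrow=250, investment=150, checking=350
Event 3 (deposit 200 to investment): investment: 150 + 200 = 350. Balances: escrow=250, investment=350, checking=350
Event 4 (transfer 100 checking -> escrow): checking: 350 - 100 = 250, escrow: 250 + 100 = 350. Balances: escrow=350, investment=350, checking=250
Event 5 (transfer 300 investment -> escrow): investment: 350 - 300 = 50, escrow: 350 + 300 = 650. Balances: escrow=650, investment=50, checking=250
Event 6 (withdraw 100 from checking): checking: 250 - 100 = 150. Balances: escrow=650, investment=50, checking=150
Event 7 (deposit 400 to investment): investment: 50 + 400 = 450. Balances: escrow=650, investment=450, checking=150
Event 8 (withdraw 150 from checking): checking: 150 - 150 = 0. Balances: escrow=650, investment=450, checking=0
Event 9 (transfer 200 checking -> investment): checking: 0 - 200 = -200, investment: 450 + 200 = 650. Balances: escrow=650, investment=650, checking=-200
Event 10 (deposit 400 to investment): investment: 650 + 400 = 1050. Balances: escrow=650, investment=1050, checking=-200
Event 11 (deposit 300 to investment): investment: 1050 + 300 = 1350. Balances: escrow=650, investment=1350, checking=-200
Event 12 (transfer 100 escrow -> investment): escrow: 650 - 100 = 550, investment: 1350 + 100 = 1450. Balances: escrow=550, investment=1450, checking=-200

Final balance of investment: 1450

Answer: 1450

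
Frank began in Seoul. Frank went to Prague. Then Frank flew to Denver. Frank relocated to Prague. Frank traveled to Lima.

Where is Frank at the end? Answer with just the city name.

Tracking Frank's location:
Start: Frank is in Seoul.
After move 1: Seoul -> Prague. Frank is in Prague.
After move 2: Prague -> Denver. Frank is in Denver.
After move 3: Denver -> Prague. Frank is in Prague.
After move 4: Prague -> Lima. Frank is in Lima.

Answer: Lima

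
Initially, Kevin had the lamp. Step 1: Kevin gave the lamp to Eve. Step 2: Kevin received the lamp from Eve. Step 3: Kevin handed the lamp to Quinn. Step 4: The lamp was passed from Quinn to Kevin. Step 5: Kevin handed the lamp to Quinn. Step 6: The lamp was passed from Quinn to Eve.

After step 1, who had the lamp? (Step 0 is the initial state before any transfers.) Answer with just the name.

Tracking the lamp holder through step 1:
After step 0 (start): Kevin
After step 1: Eve

At step 1, the holder is Eve.

Answer: Eve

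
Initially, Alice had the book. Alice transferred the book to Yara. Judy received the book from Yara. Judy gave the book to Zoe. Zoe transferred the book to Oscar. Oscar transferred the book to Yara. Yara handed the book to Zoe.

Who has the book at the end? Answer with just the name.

Tracking the book through each event:
Start: Alice has the book.
After event 1: Yara has the book.
After event 2: Judy has the book.
After event 3: Zoe has the book.
After event 4: Oscar has the book.
After event 5: Yara has the book.
After event 6: Zoe has the book.

Answer: Zoe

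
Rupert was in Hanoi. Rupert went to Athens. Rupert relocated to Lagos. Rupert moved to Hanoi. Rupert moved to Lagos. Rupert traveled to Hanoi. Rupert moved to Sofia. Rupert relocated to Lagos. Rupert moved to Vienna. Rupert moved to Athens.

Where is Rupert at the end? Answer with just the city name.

Answer: Athens

Derivation:
Tracking Rupert's location:
Start: Rupert is in Hanoi.
After move 1: Hanoi -> Athens. Rupert is in Athens.
After move 2: Athens -> Lagos. Rupert is in Lagos.
After move 3: Lagos -> Hanoi. Rupert is in Hanoi.
After move 4: Hanoi -> Lagos. Rupert is in Lagos.
After move 5: Lagos -> Hanoi. Rupert is in Hanoi.
After move 6: Hanoi -> Sofia. Rupert is in Sofia.
After move 7: Sofia -> Lagos. Rupert is in Lagos.
After move 8: Lagos -> Vienna. Rupert is in Vienna.
After move 9: Vienna -> Athens. Rupert is in Athens.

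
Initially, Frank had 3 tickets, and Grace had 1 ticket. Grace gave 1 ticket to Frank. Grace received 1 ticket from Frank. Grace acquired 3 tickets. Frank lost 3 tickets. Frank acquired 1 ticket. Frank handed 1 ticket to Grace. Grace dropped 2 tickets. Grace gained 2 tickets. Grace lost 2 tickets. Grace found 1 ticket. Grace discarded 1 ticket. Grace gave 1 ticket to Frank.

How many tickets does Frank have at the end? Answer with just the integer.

Tracking counts step by step:
Start: Frank=3, Grace=1
Event 1 (Grace -> Frank, 1): Grace: 1 -> 0, Frank: 3 -> 4. State: Frank=4, Grace=0
Event 2 (Frank -> Grace, 1): Frank: 4 -> 3, Grace: 0 -> 1. State: Frank=3, Grace=1
Event 3 (Grace +3): Grace: 1 -> 4. State: Frank=3, Grace=4
Event 4 (Frank -3): Frank: 3 -> 0. State: Frank=0, Grace=4
Event 5 (Frank +1): Frank: 0 -> 1. State: Frank=1, Grace=4
Event 6 (Frank -> Grace, 1): Frank: 1 -> 0, Grace: 4 -> 5. State: Frank=0, Grace=5
Event 7 (Grace -2): Grace: 5 -> 3. State: Frank=0, Grace=3
Event 8 (Grace +2): Grace: 3 -> 5. State: Frank=0, Grace=5
Event 9 (Grace -2): Grace: 5 -> 3. State: Frank=0, Grace=3
Event 10 (Grace +1): Grace: 3 -> 4. State: Frank=0, Grace=4
Event 11 (Grace -1): Grace: 4 -> 3. State: Frank=0, Grace=3
Event 12 (Grace -> Frank, 1): Grace: 3 -> 2, Frank: 0 -> 1. State: Frank=1, Grace=2

Frank's final count: 1

Answer: 1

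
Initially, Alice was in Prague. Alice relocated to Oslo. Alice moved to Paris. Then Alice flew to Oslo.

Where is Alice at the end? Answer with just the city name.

Tracking Alice's location:
Start: Alice is in Prague.
After move 1: Prague -> Oslo. Alice is in Oslo.
After move 2: Oslo -> Paris. Alice is in Paris.
After move 3: Paris -> Oslo. Alice is in Oslo.

Answer: Oslo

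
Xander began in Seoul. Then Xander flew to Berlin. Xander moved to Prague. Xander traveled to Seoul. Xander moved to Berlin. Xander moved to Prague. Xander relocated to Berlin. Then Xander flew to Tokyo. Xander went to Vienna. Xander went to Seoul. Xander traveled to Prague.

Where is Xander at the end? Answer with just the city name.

Answer: Prague

Derivation:
Tracking Xander's location:
Start: Xander is in Seoul.
After move 1: Seoul -> Berlin. Xander is in Berlin.
After move 2: Berlin -> Prague. Xander is in Prague.
After move 3: Prague -> Seoul. Xander is in Seoul.
After move 4: Seoul -> Berlin. Xander is in Berlin.
After move 5: Berlin -> Prague. Xander is in Prague.
After move 6: Prague -> Berlin. Xander is in Berlin.
After move 7: Berlin -> Tokyo. Xander is in Tokyo.
After move 8: Tokyo -> Vienna. Xander is in Vienna.
After move 9: Vienna -> Seoul. Xander is in Seoul.
After move 10: Seoul -> Prague. Xander is in Prague.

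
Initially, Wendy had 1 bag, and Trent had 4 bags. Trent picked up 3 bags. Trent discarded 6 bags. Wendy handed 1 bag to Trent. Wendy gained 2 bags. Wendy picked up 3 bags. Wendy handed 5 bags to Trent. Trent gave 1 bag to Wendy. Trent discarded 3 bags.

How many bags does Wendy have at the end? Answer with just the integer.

Answer: 1

Derivation:
Tracking counts step by step:
Start: Wendy=1, Trent=4
Event 1 (Trent +3): Trent: 4 -> 7. State: Wendy=1, Trent=7
Event 2 (Trent -6): Trent: 7 -> 1. State: Wendy=1, Trent=1
Event 3 (Wendy -> Trent, 1): Wendy: 1 -> 0, Trent: 1 -> 2. State: Wendy=0, Trent=2
Event 4 (Wendy +2): Wendy: 0 -> 2. State: Wendy=2, Trent=2
Event 5 (Wendy +3): Wendy: 2 -> 5. State: Wendy=5, Trent=2
Event 6 (Wendy -> Trent, 5): Wendy: 5 -> 0, Trent: 2 -> 7. State: Wendy=0, Trent=7
Event 7 (Trent -> Wendy, 1): Trent: 7 -> 6, Wendy: 0 -> 1. State: Wendy=1, Trent=6
Event 8 (Trent -3): Trent: 6 -> 3. State: Wendy=1, Trent=3

Wendy's final count: 1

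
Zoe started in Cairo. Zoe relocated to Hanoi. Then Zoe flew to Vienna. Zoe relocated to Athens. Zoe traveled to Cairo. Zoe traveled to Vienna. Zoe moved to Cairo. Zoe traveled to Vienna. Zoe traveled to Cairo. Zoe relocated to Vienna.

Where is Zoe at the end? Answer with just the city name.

Tracking Zoe's location:
Start: Zoe is in Cairo.
After move 1: Cairo -> Hanoi. Zoe is in Hanoi.
After move 2: Hanoi -> Vienna. Zoe is in Vienna.
After move 3: Vienna -> Athens. Zoe is in Athens.
After move 4: Athens -> Cairo. Zoe is in Cairo.
After move 5: Cairo -> Vienna. Zoe is in Vienna.
After move 6: Vienna -> Cairo. Zoe is in Cairo.
After move 7: Cairo -> Vienna. Zoe is in Vienna.
After move 8: Vienna -> Cairo. Zoe is in Cairo.
After move 9: Cairo -> Vienna. Zoe is in Vienna.

Answer: Vienna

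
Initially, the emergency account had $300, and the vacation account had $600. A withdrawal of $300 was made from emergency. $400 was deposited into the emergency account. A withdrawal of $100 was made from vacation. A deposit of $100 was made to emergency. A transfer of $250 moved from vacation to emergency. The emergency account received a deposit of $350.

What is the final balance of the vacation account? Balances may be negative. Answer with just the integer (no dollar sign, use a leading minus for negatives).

Tracking account balances step by step:
Start: emergency=300, vacation=600
Event 1 (withdraw 300 from emergency): emergency: 300 - 300 = 0. Balances: emergency=0, vacation=600
Event 2 (deposit 400 to emergency): emergency: 0 + 400 = 400. Balances: emergency=400, vacation=600
Event 3 (withdraw 100 from vacation): vacation: 600 - 100 = 500. Balances: emergency=400, vacation=500
Event 4 (deposit 100 to emergency): emergency: 400 + 100 = 500. Balances: emergency=500, vacation=500
Event 5 (transfer 250 vacation -> emergency): vacation: 500 - 250 = 250, emergency: 500 + 250 = 750. Balances: emergency=750, vacation=250
Event 6 (deposit 350 to emergency): emergency: 750 + 350 = 1100. Balances: emergency=1100, vacation=250

Final balance of vacation: 250

Answer: 250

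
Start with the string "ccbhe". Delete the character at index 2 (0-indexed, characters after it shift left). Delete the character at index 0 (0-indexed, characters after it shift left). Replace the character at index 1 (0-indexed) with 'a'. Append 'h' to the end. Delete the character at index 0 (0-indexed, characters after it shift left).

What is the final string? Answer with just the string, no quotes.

Answer: aeh

Derivation:
Applying each edit step by step:
Start: "ccbhe"
Op 1 (delete idx 2 = 'b'): "ccbhe" -> "cche"
Op 2 (delete idx 0 = 'c'): "cche" -> "che"
Op 3 (replace idx 1: 'h' -> 'a'): "che" -> "cae"
Op 4 (append 'h'): "cae" -> "caeh"
Op 5 (delete idx 0 = 'c'): "caeh" -> "aeh"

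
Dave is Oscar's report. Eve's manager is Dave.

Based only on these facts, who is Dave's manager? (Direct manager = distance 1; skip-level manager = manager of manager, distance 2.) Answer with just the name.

Answer: Oscar

Derivation:
Reconstructing the manager chain from the given facts:
  Oscar -> Dave -> Eve
(each arrow means 'manager of the next')
Positions in the chain (0 = top):
  position of Oscar: 0
  position of Dave: 1
  position of Eve: 2

Dave is at position 1; the manager is 1 step up the chain, i.e. position 0: Oscar.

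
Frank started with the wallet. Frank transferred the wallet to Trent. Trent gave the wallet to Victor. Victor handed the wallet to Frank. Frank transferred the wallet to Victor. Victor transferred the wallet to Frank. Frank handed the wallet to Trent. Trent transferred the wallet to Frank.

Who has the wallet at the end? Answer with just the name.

Tracking the wallet through each event:
Start: Frank has the wallet.
After event 1: Trent has the wallet.
After event 2: Victor has the wallet.
After event 3: Frank has the wallet.
After event 4: Victor has the wallet.
After event 5: Frank has the wallet.
After event 6: Trent has the wallet.
After event 7: Frank has the wallet.

Answer: Frank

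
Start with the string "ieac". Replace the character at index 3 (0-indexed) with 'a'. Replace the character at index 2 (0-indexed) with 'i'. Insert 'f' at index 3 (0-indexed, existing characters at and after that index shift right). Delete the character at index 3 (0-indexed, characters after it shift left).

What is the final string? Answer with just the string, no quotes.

Applying each edit step by step:
Start: "ieac"
Op 1 (replace idx 3: 'c' -> 'a'): "ieac" -> "ieaa"
Op 2 (replace idx 2: 'a' -> 'i'): "ieaa" -> "ieia"
Op 3 (insert 'f' at idx 3): "ieia" -> "ieifa"
Op 4 (delete idx 3 = 'f'): "ieifa" -> "ieia"

Answer: ieia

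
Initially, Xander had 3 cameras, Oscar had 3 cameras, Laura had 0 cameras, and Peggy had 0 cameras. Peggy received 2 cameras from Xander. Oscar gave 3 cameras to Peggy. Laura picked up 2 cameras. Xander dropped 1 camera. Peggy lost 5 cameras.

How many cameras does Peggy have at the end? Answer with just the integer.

Answer: 0

Derivation:
Tracking counts step by step:
Start: Xander=3, Oscar=3, Laura=0, Peggy=0
Event 1 (Xander -> Peggy, 2): Xander: 3 -> 1, Peggy: 0 -> 2. State: Xander=1, Oscar=3, Laura=0, Peggy=2
Event 2 (Oscar -> Peggy, 3): Oscar: 3 -> 0, Peggy: 2 -> 5. State: Xander=1, Oscar=0, Laura=0, Peggy=5
Event 3 (Laura +2): Laura: 0 -> 2. State: Xander=1, Oscar=0, Laura=2, Peggy=5
Event 4 (Xander -1): Xander: 1 -> 0. State: Xander=0, Oscar=0, Laura=2, Peggy=5
Event 5 (Peggy -5): Peggy: 5 -> 0. State: Xander=0, Oscar=0, Laura=2, Peggy=0

Peggy's final count: 0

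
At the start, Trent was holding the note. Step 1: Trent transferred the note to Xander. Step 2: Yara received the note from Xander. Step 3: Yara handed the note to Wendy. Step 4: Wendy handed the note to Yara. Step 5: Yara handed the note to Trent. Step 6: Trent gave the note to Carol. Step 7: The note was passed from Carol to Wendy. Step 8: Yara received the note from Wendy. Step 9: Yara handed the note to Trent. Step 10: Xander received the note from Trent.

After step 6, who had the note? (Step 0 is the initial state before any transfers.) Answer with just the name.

Answer: Carol

Derivation:
Tracking the note holder through step 6:
After step 0 (start): Trent
After step 1: Xander
After step 2: Yara
After step 3: Wendy
After step 4: Yara
After step 5: Trent
After step 6: Carol

At step 6, the holder is Carol.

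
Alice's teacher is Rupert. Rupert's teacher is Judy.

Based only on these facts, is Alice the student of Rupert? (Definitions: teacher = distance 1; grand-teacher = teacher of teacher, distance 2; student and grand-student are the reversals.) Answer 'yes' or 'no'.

Answer: yes

Derivation:
Reconstructing the teacher chain from the given facts:
  Judy -> Rupert -> Alice
(each arrow means 'teacher of the next')
Positions in the chain (0 = top):
  position of Judy: 0
  position of Rupert: 1
  position of Alice: 2

Alice is at position 2, Rupert is at position 1; signed distance (j - i) = -1.
'student' requires j - i = -1. Actual distance is -1, so the relation HOLDS.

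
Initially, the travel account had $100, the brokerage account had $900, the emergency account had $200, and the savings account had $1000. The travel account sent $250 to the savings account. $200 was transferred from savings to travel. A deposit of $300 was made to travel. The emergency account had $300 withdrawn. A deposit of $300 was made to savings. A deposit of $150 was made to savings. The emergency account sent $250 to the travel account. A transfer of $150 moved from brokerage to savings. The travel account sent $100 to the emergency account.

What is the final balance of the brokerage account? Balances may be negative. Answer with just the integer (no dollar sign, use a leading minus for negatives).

Tracking account balances step by step:
Start: travel=100, brokerage=900, emergency=200, savings=1000
Event 1 (transfer 250 travel -> savings): travel: 100 - 250 = -150, savings: 1000 + 250 = 1250. Balances: travel=-150, brokerage=900, emergency=200, savings=1250
Event 2 (transfer 200 savings -> travel): savings: 1250 - 200 = 1050, travel: -150 + 200 = 50. Balances: travel=50, brokerage=900, emergency=200, savings=1050
Event 3 (deposit 300 to travel): travel: 50 + 300 = 350. Balances: travel=350, brokerage=900, emergency=200, savings=1050
Event 4 (withdraw 300 from emergency): emergency: 200 - 300 = -100. Balances: travel=350, brokerage=900, emergency=-100, savings=1050
Event 5 (deposit 300 to savings): savings: 1050 + 300 = 1350. Balances: travel=350, brokerage=900, emergency=-100, savings=1350
Event 6 (deposit 150 to savings): savings: 1350 + 150 = 1500. Balances: travel=350, brokerage=900, emergency=-100, savings=1500
Event 7 (transfer 250 emergency -> travel): emergency: -100 - 250 = -350, travel: 350 + 250 = 600. Balances: travel=600, brokerage=900, emergency=-350, savings=1500
Event 8 (transfer 150 brokerage -> savings): brokerage: 900 - 150 = 750, savings: 1500 + 150 = 1650. Balances: travel=600, brokerage=750, emergency=-350, savings=1650
Event 9 (transfer 100 travel -> emergency): travel: 600 - 100 = 500, emergency: -350 + 100 = -250. Balances: travel=500, brokerage=750, emergency=-250, savings=1650

Final balance of brokerage: 750

Answer: 750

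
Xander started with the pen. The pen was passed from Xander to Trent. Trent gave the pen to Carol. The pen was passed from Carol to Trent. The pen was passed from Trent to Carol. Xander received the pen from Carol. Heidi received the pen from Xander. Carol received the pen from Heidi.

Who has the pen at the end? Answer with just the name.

Answer: Carol

Derivation:
Tracking the pen through each event:
Start: Xander has the pen.
After event 1: Trent has the pen.
After event 2: Carol has the pen.
After event 3: Trent has the pen.
After event 4: Carol has the pen.
After event 5: Xander has the pen.
After event 6: Heidi has the pen.
After event 7: Carol has the pen.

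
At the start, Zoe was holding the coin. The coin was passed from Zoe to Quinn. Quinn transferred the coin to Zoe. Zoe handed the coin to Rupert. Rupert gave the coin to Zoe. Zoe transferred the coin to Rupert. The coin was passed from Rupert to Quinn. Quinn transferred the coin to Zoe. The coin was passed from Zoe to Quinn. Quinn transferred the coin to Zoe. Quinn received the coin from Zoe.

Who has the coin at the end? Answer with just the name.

Answer: Quinn

Derivation:
Tracking the coin through each event:
Start: Zoe has the coin.
After event 1: Quinn has the coin.
After event 2: Zoe has the coin.
After event 3: Rupert has the coin.
After event 4: Zoe has the coin.
After event 5: Rupert has the coin.
After event 6: Quinn has the coin.
After event 7: Zoe has the coin.
After event 8: Quinn has the coin.
After event 9: Zoe has the coin.
After event 10: Quinn has the coin.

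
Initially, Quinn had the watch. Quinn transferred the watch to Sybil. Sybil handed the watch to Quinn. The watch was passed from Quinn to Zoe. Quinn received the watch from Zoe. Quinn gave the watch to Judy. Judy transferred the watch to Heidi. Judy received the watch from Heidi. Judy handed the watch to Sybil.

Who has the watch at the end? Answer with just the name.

Tracking the watch through each event:
Start: Quinn has the watch.
After event 1: Sybil has the watch.
After event 2: Quinn has the watch.
After event 3: Zoe has the watch.
After event 4: Quinn has the watch.
After event 5: Judy has the watch.
After event 6: Heidi has the watch.
After event 7: Judy has the watch.
After event 8: Sybil has the watch.

Answer: Sybil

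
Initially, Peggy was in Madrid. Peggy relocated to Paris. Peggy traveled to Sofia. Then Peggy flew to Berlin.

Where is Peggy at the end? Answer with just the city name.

Tracking Peggy's location:
Start: Peggy is in Madrid.
After move 1: Madrid -> Paris. Peggy is in Paris.
After move 2: Paris -> Sofia. Peggy is in Sofia.
After move 3: Sofia -> Berlin. Peggy is in Berlin.

Answer: Berlin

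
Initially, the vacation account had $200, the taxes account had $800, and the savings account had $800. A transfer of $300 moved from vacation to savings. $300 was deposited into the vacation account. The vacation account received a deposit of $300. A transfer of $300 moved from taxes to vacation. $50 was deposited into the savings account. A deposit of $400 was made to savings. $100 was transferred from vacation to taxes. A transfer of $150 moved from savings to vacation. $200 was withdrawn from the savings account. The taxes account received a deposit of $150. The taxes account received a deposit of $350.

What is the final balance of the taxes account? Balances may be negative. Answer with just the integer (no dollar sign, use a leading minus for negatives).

Answer: 1100

Derivation:
Tracking account balances step by step:
Start: vacation=200, taxes=800, savings=800
Event 1 (transfer 300 vacation -> savings): vacation: 200 - 300 = -100, savings: 800 + 300 = 1100. Balances: vacation=-100, taxes=800, savings=1100
Event 2 (deposit 300 to vacation): vacation: -100 + 300 = 200. Balances: vacation=200, taxes=800, savings=1100
Event 3 (deposit 300 to vacation): vacation: 200 + 300 = 500. Balances: vacation=500, taxes=800, savings=1100
Event 4 (transfer 300 taxes -> vacation): taxes: 800 - 300 = 500, vacation: 500 + 300 = 800. Balances: vacation=800, taxes=500, savings=1100
Event 5 (deposit 50 to savings): savings: 1100 + 50 = 1150. Balances: vacation=800, taxes=500, savings=1150
Event 6 (deposit 400 to savings): savings: 1150 + 400 = 1550. Balances: vacation=800, taxes=500, savings=1550
Event 7 (transfer 100 vacation -> taxes): vacation: 800 - 100 = 700, taxes: 500 + 100 = 600. Balances: vacation=700, taxes=600, savings=1550
Event 8 (transfer 150 savings -> vacation): savings: 1550 - 150 = 1400, vacation: 700 + 150 = 850. Balances: vacation=850, taxes=600, savings=1400
Event 9 (withdraw 200 from savings): savings: 1400 - 200 = 1200. Balances: vacation=850, taxes=600, savings=1200
Event 10 (deposit 150 to taxes): taxes: 600 + 150 = 750. Balances: vacation=850, taxes=750, savings=1200
Event 11 (deposit 350 to taxes): taxes: 750 + 350 = 1100. Balances: vacation=850, taxes=1100, savings=1200

Final balance of taxes: 1100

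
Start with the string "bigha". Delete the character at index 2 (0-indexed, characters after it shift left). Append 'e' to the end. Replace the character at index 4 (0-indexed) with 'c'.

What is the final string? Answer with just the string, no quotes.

Answer: bihac

Derivation:
Applying each edit step by step:
Start: "bigha"
Op 1 (delete idx 2 = 'g'): "bigha" -> "biha"
Op 2 (append 'e'): "biha" -> "bihae"
Op 3 (replace idx 4: 'e' -> 'c'): "bihae" -> "bihac"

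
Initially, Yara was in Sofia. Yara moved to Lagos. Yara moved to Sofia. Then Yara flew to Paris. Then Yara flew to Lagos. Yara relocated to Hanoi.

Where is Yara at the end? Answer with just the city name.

Tracking Yara's location:
Start: Yara is in Sofia.
After move 1: Sofia -> Lagos. Yara is in Lagos.
After move 2: Lagos -> Sofia. Yara is in Sofia.
After move 3: Sofia -> Paris. Yara is in Paris.
After move 4: Paris -> Lagos. Yara is in Lagos.
After move 5: Lagos -> Hanoi. Yara is in Hanoi.

Answer: Hanoi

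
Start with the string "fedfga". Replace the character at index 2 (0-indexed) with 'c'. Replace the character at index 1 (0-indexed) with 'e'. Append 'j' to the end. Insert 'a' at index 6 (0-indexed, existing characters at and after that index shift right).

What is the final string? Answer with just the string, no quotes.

Applying each edit step by step:
Start: "fedfga"
Op 1 (replace idx 2: 'd' -> 'c'): "fedfga" -> "fecfga"
Op 2 (replace idx 1: 'e' -> 'e'): "fecfga" -> "fecfga"
Op 3 (append 'j'): "fecfga" -> "fecfgaj"
Op 4 (insert 'a' at idx 6): "fecfgaj" -> "fecfgaaj"

Answer: fecfgaaj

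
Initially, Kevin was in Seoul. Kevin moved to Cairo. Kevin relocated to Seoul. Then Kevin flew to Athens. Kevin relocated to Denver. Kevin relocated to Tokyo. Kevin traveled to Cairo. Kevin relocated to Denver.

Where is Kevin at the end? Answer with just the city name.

Tracking Kevin's location:
Start: Kevin is in Seoul.
After move 1: Seoul -> Cairo. Kevin is in Cairo.
After move 2: Cairo -> Seoul. Kevin is in Seoul.
After move 3: Seoul -> Athens. Kevin is in Athens.
After move 4: Athens -> Denver. Kevin is in Denver.
After move 5: Denver -> Tokyo. Kevin is in Tokyo.
After move 6: Tokyo -> Cairo. Kevin is in Cairo.
After move 7: Cairo -> Denver. Kevin is in Denver.

Answer: Denver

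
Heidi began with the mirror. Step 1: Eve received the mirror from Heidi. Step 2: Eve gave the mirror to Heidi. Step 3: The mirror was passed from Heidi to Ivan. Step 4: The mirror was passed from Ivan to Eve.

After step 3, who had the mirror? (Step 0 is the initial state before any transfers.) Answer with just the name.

Answer: Ivan

Derivation:
Tracking the mirror holder through step 3:
After step 0 (start): Heidi
After step 1: Eve
After step 2: Heidi
After step 3: Ivan

At step 3, the holder is Ivan.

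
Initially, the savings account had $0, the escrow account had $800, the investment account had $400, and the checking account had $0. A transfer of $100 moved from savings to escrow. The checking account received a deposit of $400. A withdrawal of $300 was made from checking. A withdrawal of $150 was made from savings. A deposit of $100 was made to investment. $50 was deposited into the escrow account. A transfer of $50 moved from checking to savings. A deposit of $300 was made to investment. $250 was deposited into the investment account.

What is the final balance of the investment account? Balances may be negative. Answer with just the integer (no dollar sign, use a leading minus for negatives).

Tracking account balances step by step:
Start: savings=0, escrow=800, investment=400, checking=0
Event 1 (transfer 100 savings -> escrow): savings: 0 - 100 = -100, escrow: 800 + 100 = 900. Balances: savings=-100, escrow=900, investment=400, checking=0
Event 2 (deposit 400 to checking): checking: 0 + 400 = 400. Balances: savings=-100, escrow=900, investment=400, checking=400
Event 3 (withdraw 300 from checking): checking: 400 - 300 = 100. Balances: savings=-100, escrow=900, investment=400, checking=100
Event 4 (withdraw 150 from savings): savings: -100 - 150 = -250. Balances: savings=-250, escrow=900, investment=400, checking=100
Event 5 (deposit 100 to investment): investment: 400 + 100 = 500. Balances: savings=-250, escrow=900, investment=500, checking=100
Event 6 (deposit 50 to escrow): escrow: 900 + 50 = 950. Balances: savings=-250, escrow=950, investment=500, checking=100
Event 7 (transfer 50 checking -> savings): checking: 100 - 50 = 50, savings: -250 + 50 = -200. Balances: savings=-200, escrow=950, investment=500, checking=50
Event 8 (deposit 300 to investment): investment: 500 + 300 = 800. Balances: savings=-200, escrow=950, investment=800, checking=50
Event 9 (deposit 250 to investment): investment: 800 + 250 = 1050. Balances: savings=-200, escrow=950, investment=1050, checking=50

Final balance of investment: 1050

Answer: 1050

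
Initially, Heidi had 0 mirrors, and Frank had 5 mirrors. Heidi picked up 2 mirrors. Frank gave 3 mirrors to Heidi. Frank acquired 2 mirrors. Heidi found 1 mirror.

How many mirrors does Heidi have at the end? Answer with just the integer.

Answer: 6

Derivation:
Tracking counts step by step:
Start: Heidi=0, Frank=5
Event 1 (Heidi +2): Heidi: 0 -> 2. State: Heidi=2, Frank=5
Event 2 (Frank -> Heidi, 3): Frank: 5 -> 2, Heidi: 2 -> 5. State: Heidi=5, Frank=2
Event 3 (Frank +2): Frank: 2 -> 4. State: Heidi=5, Frank=4
Event 4 (Heidi +1): Heidi: 5 -> 6. State: Heidi=6, Frank=4

Heidi's final count: 6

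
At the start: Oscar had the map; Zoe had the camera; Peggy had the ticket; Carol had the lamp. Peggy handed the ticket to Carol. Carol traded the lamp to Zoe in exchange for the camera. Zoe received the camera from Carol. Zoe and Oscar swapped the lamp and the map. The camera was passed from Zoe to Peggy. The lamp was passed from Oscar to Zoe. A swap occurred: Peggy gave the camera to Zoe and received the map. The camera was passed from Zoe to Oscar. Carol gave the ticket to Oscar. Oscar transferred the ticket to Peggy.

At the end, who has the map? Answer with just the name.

Tracking all object holders:
Start: map:Oscar, camera:Zoe, ticket:Peggy, lamp:Carol
Event 1 (give ticket: Peggy -> Carol). State: map:Oscar, camera:Zoe, ticket:Carol, lamp:Carol
Event 2 (swap lamp<->camera: now lamp:Zoe, camera:Carol). State: map:Oscar, camera:Carol, ticket:Carol, lamp:Zoe
Event 3 (give camera: Carol -> Zoe). State: map:Oscar, camera:Zoe, ticket:Carol, lamp:Zoe
Event 4 (swap lamp<->map: now lamp:Oscar, map:Zoe). State: map:Zoe, camera:Zoe, ticket:Carol, lamp:Oscar
Event 5 (give camera: Zoe -> Peggy). State: map:Zoe, camera:Peggy, ticket:Carol, lamp:Oscar
Event 6 (give lamp: Oscar -> Zoe). State: map:Zoe, camera:Peggy, ticket:Carol, lamp:Zoe
Event 7 (swap camera<->map: now camera:Zoe, map:Peggy). State: map:Peggy, camera:Zoe, ticket:Carol, lamp:Zoe
Event 8 (give camera: Zoe -> Oscar). State: map:Peggy, camera:Oscar, ticket:Carol, lamp:Zoe
Event 9 (give ticket: Carol -> Oscar). State: map:Peggy, camera:Oscar, ticket:Oscar, lamp:Zoe
Event 10 (give ticket: Oscar -> Peggy). State: map:Peggy, camera:Oscar, ticket:Peggy, lamp:Zoe

Final state: map:Peggy, camera:Oscar, ticket:Peggy, lamp:Zoe
The map is held by Peggy.

Answer: Peggy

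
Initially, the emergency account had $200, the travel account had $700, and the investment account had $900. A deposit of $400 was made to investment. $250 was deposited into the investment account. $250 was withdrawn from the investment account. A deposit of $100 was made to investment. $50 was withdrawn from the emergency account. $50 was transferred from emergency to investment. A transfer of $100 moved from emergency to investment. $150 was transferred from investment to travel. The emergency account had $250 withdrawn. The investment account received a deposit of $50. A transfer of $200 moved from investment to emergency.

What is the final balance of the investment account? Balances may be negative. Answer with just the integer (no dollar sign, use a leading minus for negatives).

Answer: 1250

Derivation:
Tracking account balances step by step:
Start: emergency=200, travel=700, investment=900
Event 1 (deposit 400 to investment): investment: 900 + 400 = 1300. Balances: emergency=200, travel=700, investment=1300
Event 2 (deposit 250 to investment): investment: 1300 + 250 = 1550. Balances: emergency=200, travel=700, investment=1550
Event 3 (withdraw 250 from investment): investment: 1550 - 250 = 1300. Balances: emergency=200, travel=700, investment=1300
Event 4 (deposit 100 to investment): investment: 1300 + 100 = 1400. Balances: emergency=200, travel=700, investment=1400
Event 5 (withdraw 50 from emergency): emergency: 200 - 50 = 150. Balances: emergency=150, travel=700, investment=1400
Event 6 (transfer 50 emergency -> investment): emergency: 150 - 50 = 100, investment: 1400 + 50 = 1450. Balances: emergency=100, travel=700, investment=1450
Event 7 (transfer 100 emergency -> investment): emergency: 100 - 100 = 0, investment: 1450 + 100 = 1550. Balances: emergency=0, travel=700, investment=1550
Event 8 (transfer 150 investment -> travel): investment: 1550 - 150 = 1400, travel: 700 + 150 = 850. Balances: emergency=0, travel=850, investment=1400
Event 9 (withdraw 250 from emergency): emergency: 0 - 250 = -250. Balances: emergency=-250, travel=850, investment=1400
Event 10 (deposit 50 to investment): investment: 1400 + 50 = 1450. Balances: emergency=-250, travel=850, investment=1450
Event 11 (transfer 200 investment -> emergency): investment: 1450 - 200 = 1250, emergency: -250 + 200 = -50. Balances: emergency=-50, travel=850, investment=1250

Final balance of investment: 1250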